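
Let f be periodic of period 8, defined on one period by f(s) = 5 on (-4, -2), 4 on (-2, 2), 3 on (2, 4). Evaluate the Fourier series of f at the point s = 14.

s = 14 differs from s = -2 by 2 full period(s), and the series is 8-periodic.
At s = -2 the one-sided limits are f(-2^-) = 5 and f(-2^+) = 4.
By Dirichlet's theorem the series converges to their average, [(5) + (4)]/2 = 9/2.

9/2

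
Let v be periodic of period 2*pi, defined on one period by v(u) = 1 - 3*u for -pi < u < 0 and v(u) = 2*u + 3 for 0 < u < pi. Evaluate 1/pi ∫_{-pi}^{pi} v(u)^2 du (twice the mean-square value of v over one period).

1/pi ∫_{-pi}^{pi} v(u)^2 du = 1/pi · (pi*(30 + 27*pi + 13*pi**2)/3) = 10 + 9*pi + 13*pi**2/3.

10 + 9*pi + 13*pi**2/3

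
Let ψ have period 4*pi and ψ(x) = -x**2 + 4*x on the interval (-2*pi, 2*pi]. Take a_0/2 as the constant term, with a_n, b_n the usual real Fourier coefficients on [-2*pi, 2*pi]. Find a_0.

a_0 = (1/(2*pi)) ∫_{-2*pi}^{2*pi} ψ(x) dx = (1/(2*pi)) · (-16*pi**3/3) = -8*pi**2/3.

-8*pi**2/3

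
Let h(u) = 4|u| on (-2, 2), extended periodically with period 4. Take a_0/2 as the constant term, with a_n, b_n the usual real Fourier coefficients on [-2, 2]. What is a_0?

a_0 = 1/2 ∫_{-2}^{2} h(u) du = 1/2 · (16) = 8.

8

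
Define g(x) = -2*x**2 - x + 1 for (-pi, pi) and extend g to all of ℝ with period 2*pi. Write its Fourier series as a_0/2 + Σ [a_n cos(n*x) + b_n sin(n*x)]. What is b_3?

-2/3

b_3 = 1/pi ∫_{-pi}^{pi} g(x) sin(3*x) dx.
Integrating by parts twice (tabular method), an antiderivative of (-2*x**2 - x + 1) sin(3*x) is 2*x**2*cos(3*x)/3 - 4*x*sin(3*x)/9 + x*cos(3*x)/3 - sin(3*x)/9 - 13*cos(3*x)/27; evaluating from -pi to pi: ∫_{-pi}^{pi} (-2*x**2 - x + 1) sin(3*x) dx = (-2*pi**2/3 - pi/3 + 13/27) - (-2*pi**2/3 + 13/27 + pi/3) = -2*pi/3.
Hence b_3 = (1/pi)·(-2*pi/3) = -2/3.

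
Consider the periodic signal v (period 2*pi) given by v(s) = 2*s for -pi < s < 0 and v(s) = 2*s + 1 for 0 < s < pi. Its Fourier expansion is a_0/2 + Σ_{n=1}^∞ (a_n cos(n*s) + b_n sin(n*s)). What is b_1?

b_1 = 1/pi ∫_{-pi}^{pi} v(s) sin(s) ds.
Split the integral at the breakpoints.
Integrating by parts (boundary term plus one more integral), an antiderivative of (2*s) sin(s) is -2*s*cos(s) + 2*sin(s); evaluating from -pi to 0: ∫_{-pi}^{0} (2*s) sin(s) ds = (0) - (-2*pi) = 2*pi.
Integrating by parts (boundary term plus one more integral), an antiderivative of (2*s + 1) sin(s) is -2*s*cos(s) + 2*sin(s) - cos(s); evaluating from 0 to pi: ∫_{0}^{pi} (2*s + 1) sin(s) ds = (1 + 2*pi) - (-1) = 2 + 2*pi.
Summing the pieces and multiplying by (1/pi) gives b_1 = 2/pi + 4.

2/pi + 4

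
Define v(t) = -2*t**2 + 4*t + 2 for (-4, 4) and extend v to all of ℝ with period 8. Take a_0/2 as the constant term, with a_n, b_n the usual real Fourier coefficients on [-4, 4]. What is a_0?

a_0 = 1/4 ∫_{-4}^{4} v(t) dt = 1/4 · (-208/3) = -52/3.

-52/3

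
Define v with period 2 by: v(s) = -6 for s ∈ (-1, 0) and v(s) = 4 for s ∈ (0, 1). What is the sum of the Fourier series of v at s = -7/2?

4

s = -7/2 differs from s = 1/2 by -2 full period(s), and the series is 2-periodic.
v is continuous at s = 1/2 with value 4, so the series converges to 4 there.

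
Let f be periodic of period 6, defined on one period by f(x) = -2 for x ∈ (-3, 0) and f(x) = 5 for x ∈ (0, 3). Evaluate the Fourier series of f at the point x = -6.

3/2

x = -6 differs from x = 0 by -1 full period(s), and the series is 6-periodic.
At x = 0 the one-sided limits are f(0^-) = -2 and f(0^+) = 5.
By Dirichlet's theorem the series converges to their average, [(-2) + (5)]/2 = 3/2.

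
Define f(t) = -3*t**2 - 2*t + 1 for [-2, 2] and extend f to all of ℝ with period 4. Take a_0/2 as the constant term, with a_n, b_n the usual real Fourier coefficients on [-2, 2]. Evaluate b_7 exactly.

b_7 = 1/2 ∫_{-2}^{2} f(t) sin(7*pi*t/2) dt.
Integrating by parts twice (tabular method), an antiderivative of (-3*t**2 - 2*t + 1) sin(7*pi*t/2) is 6*t**2*cos(7*pi*t/2)/(7*pi) - 24*t*sin(7*pi*t/2)/(49*pi**2) + 4*t*cos(7*pi*t/2)/(7*pi) - 8*sin(7*pi*t/2)/(49*pi**2) - 2*cos(7*pi*t/2)/(7*pi) - 48*cos(7*pi*t/2)/(343*pi**3); evaluating from -2 to 2: ∫_{-2}^{2} (-3*t**2 - 2*t + 1) sin(7*pi*t/2) dt = (6*(8 - 245*pi**2)/(343*pi**3)) - (-2/pi + 48/(343*pi**3)) = -16/(7*pi).
Hence b_7 = (1/2)·(-16/(7*pi)) = -8/(7*pi).

-8/(7*pi)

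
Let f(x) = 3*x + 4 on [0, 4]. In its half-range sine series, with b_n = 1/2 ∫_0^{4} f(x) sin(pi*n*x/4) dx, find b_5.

b_5 = 1/2 ∫_0^{4} (3*x + 4) sin(5*pi*x/4) dx.
Integrating by parts (boundary term plus one more integral), an antiderivative of (3*x + 4) sin(5*pi*x/4) is -12*x*cos(5*pi*x/4)/(5*pi) + 48*sin(5*pi*x/4)/(25*pi**2) - 16*cos(5*pi*x/4)/(5*pi); evaluating from 0 to 4: ∫_{0}^{4} (3*x + 4) sin(5*pi*x/4) dx = (64/(5*pi)) - (-16/(5*pi)) = 16/pi.
Hence b_5 = (1/2)·(16/pi) = 8/pi.

8/pi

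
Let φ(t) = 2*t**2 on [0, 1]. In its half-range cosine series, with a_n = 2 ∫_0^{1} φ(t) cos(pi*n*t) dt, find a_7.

-8/(49*pi**2)

a_7 = 2 ∫_0^{1} (2*t**2) cos(7*pi*t) dt.
Integrating by parts twice (tabular method), an antiderivative of (2*t**2) cos(7*pi*t) is 2*t**2*sin(7*pi*t)/(7*pi) + 4*t*cos(7*pi*t)/(49*pi**2) - 4*sin(7*pi*t)/(343*pi**3); evaluating from 0 to 1: ∫_{0}^{1} (2*t**2) cos(7*pi*t) dt = (-4/(49*pi**2)) - (0) = -4/(49*pi**2).
Hence a_7 = 2·(-4/(49*pi**2)) = -8/(49*pi**2).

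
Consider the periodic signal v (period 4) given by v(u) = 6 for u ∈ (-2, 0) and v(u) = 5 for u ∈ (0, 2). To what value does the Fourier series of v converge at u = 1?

v is continuous at u = 1 with value 5, so the series converges to 5 there.

5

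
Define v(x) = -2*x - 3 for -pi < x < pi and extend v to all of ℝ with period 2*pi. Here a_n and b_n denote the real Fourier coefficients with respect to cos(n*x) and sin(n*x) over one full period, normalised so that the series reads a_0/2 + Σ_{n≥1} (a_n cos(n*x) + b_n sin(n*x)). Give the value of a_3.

0

a_3 = 1/pi ∫_{-pi}^{pi} v(x) cos(3*x) dx.
Integrating by parts (boundary term plus one more integral), an antiderivative of (-2*x - 3) cos(3*x) is -2*x*sin(3*x)/3 - sin(3*x) - 2*cos(3*x)/9; evaluating from -pi to pi: ∫_{-pi}^{pi} (-2*x - 3) cos(3*x) dx = (2/9) - (2/9) = 0.
Hence a_3 = (1/pi)·(0) = 0.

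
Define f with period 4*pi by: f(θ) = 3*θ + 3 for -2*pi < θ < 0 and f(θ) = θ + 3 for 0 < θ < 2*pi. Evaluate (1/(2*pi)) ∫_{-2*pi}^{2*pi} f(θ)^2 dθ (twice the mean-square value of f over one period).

(1/(2*pi)) ∫_{-2*pi}^{2*pi} f(θ)^2 dθ = (1/(2*pi)) · (4*pi*(-18*pi + 27 + 20*pi**2)/3) = -12*pi + 18 + 40*pi**2/3.

-12*pi + 18 + 40*pi**2/3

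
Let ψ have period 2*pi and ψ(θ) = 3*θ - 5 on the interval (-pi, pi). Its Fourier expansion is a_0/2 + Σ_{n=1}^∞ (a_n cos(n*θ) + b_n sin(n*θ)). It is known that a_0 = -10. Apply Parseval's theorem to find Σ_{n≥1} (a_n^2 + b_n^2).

Parseval: a_0^2/2 + Σ_{n≥1} (a_n^2+b_n^2) = 1/pi ∫_{-pi}^{pi} ψ(θ)^2 dθ = 50 + 6*pi**2.
Subtract a_0^2/2 = 50: Σ (a_n^2+b_n^2) = 6*pi**2.

6*pi**2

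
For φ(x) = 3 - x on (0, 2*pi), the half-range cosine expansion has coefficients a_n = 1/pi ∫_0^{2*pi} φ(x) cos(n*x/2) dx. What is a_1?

8/pi

a_1 = 1/pi ∫_0^{2*pi} (3 - x) cos(x/2) dx.
Integrating by parts (boundary term plus one more integral), an antiderivative of (3 - x) cos(x/2) is -2*x*sin(x/2) + 6*sin(x/2) - 4*cos(x/2); evaluating from 0 to 2*pi: ∫_{0}^{2*pi} (3 - x) cos(x/2) dx = (4) - (-4) = 8.
Hence a_1 = (1/pi)·(8) = 8/pi.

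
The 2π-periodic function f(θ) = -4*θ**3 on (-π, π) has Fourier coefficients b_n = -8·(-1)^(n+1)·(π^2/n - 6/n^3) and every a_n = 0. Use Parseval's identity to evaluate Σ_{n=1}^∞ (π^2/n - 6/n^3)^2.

pi**6/14

Parseval: Σ b_n^2 = (1/π) ∫_{-π}^{π} f(θ)^2 dθ = 32*pi**6/7.
b_n^2 = 64·(π^2/n - 6/n^3)^2, so the sum equals (32*pi**6/7)/64 = pi**6/14.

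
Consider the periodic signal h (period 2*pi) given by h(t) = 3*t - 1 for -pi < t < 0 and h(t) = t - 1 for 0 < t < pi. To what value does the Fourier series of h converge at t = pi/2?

h is continuous at t = pi/2 with value -1 + pi/2, so the series converges to -1 + pi/2 there.

-1 + pi/2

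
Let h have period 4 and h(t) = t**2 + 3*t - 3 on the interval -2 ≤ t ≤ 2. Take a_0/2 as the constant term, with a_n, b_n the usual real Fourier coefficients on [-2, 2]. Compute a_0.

a_0 = 1/2 ∫_{-2}^{2} h(t) dt = 1/2 · (-20/3) = -10/3.

-10/3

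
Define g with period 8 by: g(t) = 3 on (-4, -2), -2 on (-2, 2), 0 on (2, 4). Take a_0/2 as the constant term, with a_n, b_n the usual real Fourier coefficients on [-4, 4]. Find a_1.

a_1 = 1/4 ∫_{-4}^{4} g(t) cos(pi*t/4) dt.
Split the integral at the breakpoints.
Directly, an antiderivative of (3) cos(pi*t/4) is 12*sin(pi*t/4)/pi; evaluating from -4 to -2: ∫_{-4}^{-2} (3) cos(pi*t/4) dt = (-12/pi) - (0) = -12/pi.
Directly, an antiderivative of (-2) cos(pi*t/4) is -8*sin(pi*t/4)/pi; evaluating from -2 to 2: ∫_{-2}^{2} (-2) cos(pi*t/4) dt = (-8/pi) - (8/pi) = -16/pi.
∫_{2}^{4} (0) cos(pi*t/4) dt = 0.
Summing the pieces and multiplying by (1/4) gives a_1 = -7/pi.

-7/pi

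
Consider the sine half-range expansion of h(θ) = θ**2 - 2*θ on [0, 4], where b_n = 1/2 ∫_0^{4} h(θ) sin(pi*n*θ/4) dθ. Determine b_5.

16*(-8 + 25*pi**2)/(125*pi**3)

b_5 = 1/2 ∫_0^{4} (θ**2 - 2*θ) sin(5*pi*θ/4) dθ.
Integrating by parts twice (tabular method), an antiderivative of (θ**2 - 2*θ) sin(5*pi*θ/4) is -4*θ**2*cos(5*pi*θ/4)/(5*pi) + 32*θ*sin(5*pi*θ/4)/(25*pi**2) + 8*θ*cos(5*pi*θ/4)/(5*pi) - 32*sin(5*pi*θ/4)/(25*pi**2) + 128*cos(5*pi*θ/4)/(125*pi**3); evaluating from 0 to 4: ∫_{0}^{4} (θ**2 - 2*θ) sin(5*pi*θ/4) dθ = (32*(-4 + 25*pi**2)/(125*pi**3)) - (128/(125*pi**3)) = 32*(-8 + 25*pi**2)/(125*pi**3).
Hence b_5 = (1/2)·(32*(-8 + 25*pi**2)/(125*pi**3)) = 16*(-8 + 25*pi**2)/(125*pi**3).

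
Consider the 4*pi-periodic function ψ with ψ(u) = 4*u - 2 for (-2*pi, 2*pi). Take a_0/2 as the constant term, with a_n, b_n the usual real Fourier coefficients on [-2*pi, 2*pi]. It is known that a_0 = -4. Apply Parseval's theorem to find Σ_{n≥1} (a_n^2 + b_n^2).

128*pi**2/3

Parseval: a_0^2/2 + Σ_{n≥1} (a_n^2+b_n^2) = (1/(2*pi)) ∫_{-2*pi}^{2*pi} ψ(u)^2 du = 8 + 128*pi**2/3.
Subtract a_0^2/2 = 8: Σ (a_n^2+b_n^2) = 128*pi**2/3.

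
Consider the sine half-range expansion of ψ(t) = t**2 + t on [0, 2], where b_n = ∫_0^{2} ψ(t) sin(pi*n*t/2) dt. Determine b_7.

4*(-8 + 147*pi**2)/(343*pi**3)

b_7 = ∫_0^{2} (t**2 + t) sin(7*pi*t/2) dt.
Integrating by parts twice (tabular method), an antiderivative of (t**2 + t) sin(7*pi*t/2) is -2*t**2*cos(7*pi*t/2)/(7*pi) + 8*t*sin(7*pi*t/2)/(49*pi**2) - 2*t*cos(7*pi*t/2)/(7*pi) + 4*sin(7*pi*t/2)/(49*pi**2) + 16*cos(7*pi*t/2)/(343*pi**3); evaluating from 0 to 2: ∫_{0}^{2} (t**2 + t) sin(7*pi*t/2) dt = (4*(-4 + 147*pi**2)/(343*pi**3)) - (16/(343*pi**3)) = 4*(-8 + 147*pi**2)/(343*pi**3).
Hence b_7 = 4*(-8 + 147*pi**2)/(343*pi**3).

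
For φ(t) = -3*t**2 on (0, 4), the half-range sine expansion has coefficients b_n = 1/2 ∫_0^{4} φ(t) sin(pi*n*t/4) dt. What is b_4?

b_4 = 1/2 ∫_0^{4} (-3*t**2) sin(pi*t) dt.
Integrating by parts twice (tabular method), an antiderivative of (-3*t**2) sin(pi*t) is 3*t**2*cos(pi*t)/pi - 6*t*sin(pi*t)/pi**2 - 6*cos(pi*t)/pi**3; evaluating from 0 to 4: ∫_{0}^{4} (-3*t**2) sin(pi*t) dt = (-6/pi**3 + 48/pi) - (-6/pi**3) = 48/pi.
Hence b_4 = (1/2)·(48/pi) = 24/pi.

24/pi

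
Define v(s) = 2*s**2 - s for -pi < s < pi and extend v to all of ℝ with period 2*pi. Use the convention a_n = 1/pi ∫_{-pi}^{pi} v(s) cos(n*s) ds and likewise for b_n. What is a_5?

-8/25

a_5 = 1/pi ∫_{-pi}^{pi} v(s) cos(5*s) ds.
Integrating by parts twice (tabular method), an antiderivative of (2*s**2 - s) cos(5*s) is 2*s**2*sin(5*s)/5 - s*sin(5*s)/5 + 4*s*cos(5*s)/25 - 4*sin(5*s)/125 - cos(5*s)/25; evaluating from -pi to pi: ∫_{-pi}^{pi} (2*s**2 - s) cos(5*s) ds = (1/25 - 4*pi/25) - (1/25 + 4*pi/25) = -8*pi/25.
Hence a_5 = (1/pi)·(-8*pi/25) = -8/25.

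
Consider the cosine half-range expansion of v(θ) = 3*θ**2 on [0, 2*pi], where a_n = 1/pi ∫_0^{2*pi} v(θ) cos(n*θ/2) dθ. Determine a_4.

3

a_4 = 1/pi ∫_0^{2*pi} (3*θ**2) cos(2*θ) dθ.
Integrating by parts twice (tabular method), an antiderivative of (3*θ**2) cos(2*θ) is 3*θ**2*sin(2*θ)/2 + 3*θ*cos(2*θ)/2 - 3*sin(2*θ)/4; evaluating from 0 to 2*pi: ∫_{0}^{2*pi} (3*θ**2) cos(2*θ) dθ = (3*pi) - (0) = 3*pi.
Hence a_4 = (1/pi)·(3*pi) = 3.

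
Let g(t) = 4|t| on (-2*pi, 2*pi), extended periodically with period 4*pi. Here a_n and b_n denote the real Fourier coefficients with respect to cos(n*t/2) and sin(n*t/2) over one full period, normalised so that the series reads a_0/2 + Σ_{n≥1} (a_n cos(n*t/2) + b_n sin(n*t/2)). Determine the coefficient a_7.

a_7 = (1/(2*pi)) ∫_{-2*pi}^{2*pi} g(t) cos(7*t/2) dt.
g is even and cos(7*t/2) is even, so the integrand is even and a_7 = 1/pi ∫_0^{2*pi} g(t) cos(7*t/2) dt.
Integrating by parts (boundary term plus one more integral), an antiderivative of (4*t) cos(7*t/2) is 8*t*sin(7*t/2)/7 + 16*cos(7*t/2)/49; evaluating from 0 to 2*pi: ∫_{0}^{2*pi} (4*t) cos(7*t/2) dt = (-16/49) - (16/49) = -32/49.
Hence a_7 = (1/pi)·(-32/49) = -32/(49*pi).

-32/(49*pi)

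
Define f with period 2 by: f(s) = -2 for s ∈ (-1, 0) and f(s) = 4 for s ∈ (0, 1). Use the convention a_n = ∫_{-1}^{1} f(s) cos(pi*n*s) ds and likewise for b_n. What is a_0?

2

a_0 = ∫_{-1}^{1} f(s) ds = 2.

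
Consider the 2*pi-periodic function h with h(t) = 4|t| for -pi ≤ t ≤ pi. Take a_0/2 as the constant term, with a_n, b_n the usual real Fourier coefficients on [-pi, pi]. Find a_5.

a_5 = 1/pi ∫_{-pi}^{pi} h(t) cos(5*t) dt.
h is even and cos(5*t) is even, so the integrand is even and a_5 = 2/pi ∫_0^{pi} h(t) cos(5*t) dt.
Integrating by parts (boundary term plus one more integral), an antiderivative of (4*t) cos(5*t) is 4*t*sin(5*t)/5 + 4*cos(5*t)/25; evaluating from 0 to pi: ∫_{0}^{pi} (4*t) cos(5*t) dt = (-4/25) - (4/25) = -8/25.
Hence a_5 = (2/pi)·(-8/25) = -16/(25*pi).

-16/(25*pi)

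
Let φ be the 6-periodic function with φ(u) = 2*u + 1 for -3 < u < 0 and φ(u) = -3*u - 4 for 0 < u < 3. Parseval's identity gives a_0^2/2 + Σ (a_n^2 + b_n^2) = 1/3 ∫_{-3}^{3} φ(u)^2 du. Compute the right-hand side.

86

1/3 ∫_{-3}^{3} φ(u)^2 du = 1/3 · (258) = 86.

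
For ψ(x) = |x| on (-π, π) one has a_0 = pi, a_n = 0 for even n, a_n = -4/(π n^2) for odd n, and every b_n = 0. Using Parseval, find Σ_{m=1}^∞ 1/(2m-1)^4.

Parseval: a_0^2/2 + Σ a_n^2 = (1/π) ∫_{-π}^{π} ψ(x)^2 dx = 2*pi**2/3.
Subtract a_0^2/2 = pi**2/2: Σ a_n^2 = pi**2/6.
Only odd n contribute, with a_n^2 = 16/(π^2 n^4), so Σ_{m≥1} 1/(2m-1)^4 = π^2·(pi**2/6)/16 = pi**4/96.

pi**4/96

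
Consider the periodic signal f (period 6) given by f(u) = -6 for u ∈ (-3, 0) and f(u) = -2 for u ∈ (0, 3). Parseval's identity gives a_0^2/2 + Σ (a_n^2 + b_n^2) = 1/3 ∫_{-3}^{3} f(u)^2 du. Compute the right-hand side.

40

1/3 ∫_{-3}^{3} f(u)^2 du = 1/3 · (120) = 40.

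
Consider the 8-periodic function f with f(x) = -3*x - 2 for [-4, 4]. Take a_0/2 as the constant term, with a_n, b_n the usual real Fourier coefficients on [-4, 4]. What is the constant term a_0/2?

a_0 = 1/4 ∫_{-4}^{4} f(x) dx = 1/4 · (-16) = -4.
So the constant term a_0/2 = -2.

-2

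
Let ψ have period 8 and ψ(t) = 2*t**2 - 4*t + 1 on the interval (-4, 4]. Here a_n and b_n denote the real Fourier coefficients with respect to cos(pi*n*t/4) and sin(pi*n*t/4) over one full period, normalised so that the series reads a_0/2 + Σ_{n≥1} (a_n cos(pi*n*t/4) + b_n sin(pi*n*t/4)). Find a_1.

a_1 = 1/4 ∫_{-4}^{4} ψ(t) cos(pi*t/4) dt.
Integrating by parts twice (tabular method), an antiderivative of (2*t**2 - 4*t + 1) cos(pi*t/4) is 8*t**2*sin(pi*t/4)/pi - 16*t*sin(pi*t/4)/pi + 64*t*cos(pi*t/4)/pi**2 - 256*sin(pi*t/4)/pi**3 + 4*sin(pi*t/4)/pi - 64*cos(pi*t/4)/pi**2; evaluating from -4 to 4: ∫_{-4}^{4} (2*t**2 - 4*t + 1) cos(pi*t/4) dt = (-192/pi**2) - (320/pi**2) = -512/pi**2.
Hence a_1 = (1/4)·(-512/pi**2) = -128/pi**2.

-128/pi**2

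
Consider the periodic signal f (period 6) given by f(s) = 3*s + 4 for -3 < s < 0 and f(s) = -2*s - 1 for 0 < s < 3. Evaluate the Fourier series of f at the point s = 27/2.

s = 27/2 differs from s = 3/2 by 2 full period(s), and the series is 6-periodic.
f is continuous at s = 3/2 with value -4, so the series converges to -4 there.

-4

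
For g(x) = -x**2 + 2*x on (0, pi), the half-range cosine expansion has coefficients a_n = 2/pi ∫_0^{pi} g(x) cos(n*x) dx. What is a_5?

a_5 = 2/pi ∫_0^{pi} (-x**2 + 2*x) cos(5*x) dx.
Integrating by parts twice (tabular method), an antiderivative of (-x**2 + 2*x) cos(5*x) is -x**2*sin(5*x)/5 + 2*x*sin(5*x)/5 - 2*x*cos(5*x)/25 + 2*sin(5*x)/125 + 2*cos(5*x)/25; evaluating from 0 to pi: ∫_{0}^{pi} (-x**2 + 2*x) cos(5*x) dx = (-2/25 + 2*pi/25) - (2/25) = -4/25 + 2*pi/25.
Hence a_5 = (2/pi)·(-4/25 + 2*pi/25) = 4*(-2 + pi)/(25*pi).

4*(-2 + pi)/(25*pi)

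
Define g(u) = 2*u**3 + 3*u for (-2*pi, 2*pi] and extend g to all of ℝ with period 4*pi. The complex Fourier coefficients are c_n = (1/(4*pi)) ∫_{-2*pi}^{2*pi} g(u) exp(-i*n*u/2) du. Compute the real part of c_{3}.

0

Since g is real-valued, Re(c_{3}) = (1/(4*pi)) ∫_{-2*pi}^{2*pi} g(u) cos(3*u/2) du = a_{3}/2.
(g is odd, so the integrand is odd over a symmetric interval and the integral vanishes.)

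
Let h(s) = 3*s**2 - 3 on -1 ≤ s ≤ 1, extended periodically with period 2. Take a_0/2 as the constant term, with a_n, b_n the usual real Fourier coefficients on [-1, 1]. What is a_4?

a_4 = ∫_{-1}^{1} h(s) cos(4*pi*s) ds.
h is even and cos(4*pi*s) is even, so the integrand is even and a_4 = 2 ∫_0^{1} h(s) cos(4*pi*s) ds.
Integrating by parts twice (tabular method), an antiderivative of (3*s**2 - 3) cos(4*pi*s) is 3*s**2*sin(4*pi*s)/(4*pi) + 3*s*cos(4*pi*s)/(8*pi**2) - 3*sin(4*pi*s)/(4*pi) - 3*sin(4*pi*s)/(32*pi**3); evaluating from 0 to 1: ∫_{0}^{1} (3*s**2 - 3) cos(4*pi*s) ds = (3/(8*pi**2)) - (0) = 3/(8*pi**2).
Hence a_4 = 2·(3/(8*pi**2)) = 3/(4*pi**2).

3/(4*pi**2)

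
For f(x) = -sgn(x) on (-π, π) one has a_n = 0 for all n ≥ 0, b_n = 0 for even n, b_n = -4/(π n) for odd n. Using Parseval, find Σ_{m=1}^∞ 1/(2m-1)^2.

Parseval: Σ b_n^2 = (1/π) ∫_{-π}^{π} f(x)^2 dx = 2.
Only odd n contribute, with b_n^2 = 16/(π^2 n^2), so Σ_{m≥1} 1/(2m-1)^2 = π^2·(2)/16 = pi**2/8.

pi**2/8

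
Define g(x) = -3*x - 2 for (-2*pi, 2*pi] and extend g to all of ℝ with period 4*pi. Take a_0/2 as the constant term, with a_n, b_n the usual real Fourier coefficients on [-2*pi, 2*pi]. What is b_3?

-4

b_3 = (1/(2*pi)) ∫_{-2*pi}^{2*pi} g(x) sin(3*x/2) dx.
Integrating by parts (boundary term plus one more integral), an antiderivative of (-3*x - 2) sin(3*x/2) is 2*x*cos(3*x/2) - 4*sin(3*x/2)/3 + 4*cos(3*x/2)/3; evaluating from -2*pi to 2*pi: ∫_{-2*pi}^{2*pi} (-3*x - 2) sin(3*x/2) dx = (-4*pi - 4/3) - (-4/3 + 4*pi) = -8*pi.
Hence b_3 = (1/(2*pi))·(-8*pi) = -4.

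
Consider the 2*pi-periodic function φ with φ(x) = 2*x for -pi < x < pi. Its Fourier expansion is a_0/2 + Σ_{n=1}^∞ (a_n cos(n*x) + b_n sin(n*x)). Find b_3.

4/3

b_3 = 1/pi ∫_{-pi}^{pi} φ(x) sin(3*x) dx.
φ is odd and sin(3*x) is odd, so the integrand is even and b_3 = 2/pi ∫_0^{pi} φ(x) sin(3*x) dx.
Integrating by parts (boundary term plus one more integral), an antiderivative of (2*x) sin(3*x) is -2*x*cos(3*x)/3 + 2*sin(3*x)/9; evaluating from 0 to pi: ∫_{0}^{pi} (2*x) sin(3*x) dx = (2*pi/3) - (0) = 2*pi/3.
Hence b_3 = (2/pi)·(2*pi/3) = 4/3.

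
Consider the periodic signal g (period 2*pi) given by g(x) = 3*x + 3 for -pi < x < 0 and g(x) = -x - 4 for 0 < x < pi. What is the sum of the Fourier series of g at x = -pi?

x = -pi differs from x = pi by -1 full period(s), and the series is 2*pi-periodic.
At x = pi the one-sided limits are g(pi^-) = -4 - pi and g(pi^+) = 3 - 3*pi.
By Dirichlet's theorem the series converges to their average, [(-4 - pi) + (3 - 3*pi)]/2 = -2*pi - 1/2.

-2*pi - 1/2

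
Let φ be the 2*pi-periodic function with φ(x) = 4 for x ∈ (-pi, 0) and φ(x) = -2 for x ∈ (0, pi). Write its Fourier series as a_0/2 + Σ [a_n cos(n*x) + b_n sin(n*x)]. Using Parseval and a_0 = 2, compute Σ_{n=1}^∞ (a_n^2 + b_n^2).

18

Parseval: a_0^2/2 + Σ_{n≥1} (a_n^2+b_n^2) = 1/pi ∫_{-pi}^{pi} φ(x)^2 dx = 20.
Subtract a_0^2/2 = 2: Σ (a_n^2+b_n^2) = 18.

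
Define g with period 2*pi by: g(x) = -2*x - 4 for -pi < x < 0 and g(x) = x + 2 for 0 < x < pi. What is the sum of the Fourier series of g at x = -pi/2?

g is continuous at x = -pi/2 with value -4 + pi, so the series converges to -4 + pi there.

-4 + pi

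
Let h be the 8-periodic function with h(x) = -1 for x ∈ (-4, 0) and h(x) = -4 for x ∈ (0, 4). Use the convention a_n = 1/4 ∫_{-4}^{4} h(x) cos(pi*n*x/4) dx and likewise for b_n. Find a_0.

a_0 = 1/4 ∫_{-4}^{4} h(x) dx = 1/4 · (-20) = -5.

-5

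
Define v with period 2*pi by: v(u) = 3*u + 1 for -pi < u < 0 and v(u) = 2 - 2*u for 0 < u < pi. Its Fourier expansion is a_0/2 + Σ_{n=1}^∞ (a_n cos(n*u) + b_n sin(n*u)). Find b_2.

-1/2

b_2 = 1/pi ∫_{-pi}^{pi} v(u) sin(2*u) du.
Split the integral at the breakpoints.
Integrating by parts (boundary term plus one more integral), an antiderivative of (3*u + 1) sin(2*u) is -3*u*cos(2*u)/2 + 3*sin(2*u)/4 - cos(2*u)/2; evaluating from -pi to 0: ∫_{-pi}^{0} (3*u + 1) sin(2*u) du = (-1/2) - (-1/2 + 3*pi/2) = -3*pi/2.
Integrating by parts (boundary term plus one more integral), an antiderivative of (2 - 2*u) sin(2*u) is u*cos(2*u) - sin(2*u)/2 - cos(2*u); evaluating from 0 to pi: ∫_{0}^{pi} (2 - 2*u) sin(2*u) du = (-1 + pi) - (-1) = pi.
Summing the pieces and multiplying by (1/pi) gives b_2 = -1/2.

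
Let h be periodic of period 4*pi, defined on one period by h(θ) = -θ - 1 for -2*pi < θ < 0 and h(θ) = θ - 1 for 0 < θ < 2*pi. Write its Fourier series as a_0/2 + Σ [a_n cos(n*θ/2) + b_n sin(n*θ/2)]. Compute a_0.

-2 + 2*pi

a_0 = (1/(2*pi)) ∫_{-2*pi}^{2*pi} h(θ) dθ = (1/(2*pi)) · (4*pi*(-1 + pi)) = -2 + 2*pi.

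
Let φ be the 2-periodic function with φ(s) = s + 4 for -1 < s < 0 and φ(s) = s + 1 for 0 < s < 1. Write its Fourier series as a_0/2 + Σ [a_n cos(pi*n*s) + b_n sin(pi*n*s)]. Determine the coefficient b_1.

-4/pi

b_1 = ∫_{-1}^{1} φ(s) sin(pi*s) ds.
Split the integral at the breakpoints.
Integrating by parts (boundary term plus one more integral), an antiderivative of (s + 4) sin(pi*s) is -s*cos(pi*s)/pi + sin(pi*s)/pi**2 - 4*cos(pi*s)/pi; evaluating from -1 to 0: ∫_{-1}^{0} (s + 4) sin(pi*s) ds = (-4/pi) - (3/pi) = -7/pi.
Integrating by parts (boundary term plus one more integral), an antiderivative of (s + 1) sin(pi*s) is -s*cos(pi*s)/pi + sin(pi*s)/pi**2 - cos(pi*s)/pi; evaluating from 0 to 1: ∫_{0}^{1} (s + 1) sin(pi*s) ds = (2/pi) - (-1/pi) = 3/pi.
Summing the pieces gives b_1 = -4/pi.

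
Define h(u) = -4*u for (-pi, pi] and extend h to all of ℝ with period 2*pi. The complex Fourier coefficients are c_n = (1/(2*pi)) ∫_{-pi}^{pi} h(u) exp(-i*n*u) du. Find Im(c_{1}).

4

Since h is real-valued, Im(c_{1}) = -(1/(2*pi)) ∫_{-pi}^{pi} h(u) sin(u) du = -b_{1}/2.
h is odd and sin(u) is odd, so the integrand is even: ∫_{-pi}^{pi} h(u) sin(u) du = 2∫_0^{pi} h(u) sin(u) du.
Integrating by parts (boundary term plus one more integral), an antiderivative of (-4*u) sin(u) is 4*u*cos(u) - 4*sin(u); evaluating from 0 to pi: ∫_{0}^{pi} (-4*u) sin(u) du = (-4*pi) - (0) = -4*pi.
So ∫_{-pi}^{pi} h(u) sin(u) du = -8*pi.
Hence Im(c_{1}) = (-1/(2*pi))·(-8*pi) = 4.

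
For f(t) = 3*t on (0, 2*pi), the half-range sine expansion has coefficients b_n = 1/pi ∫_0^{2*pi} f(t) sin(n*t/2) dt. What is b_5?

12/5

b_5 = 1/pi ∫_0^{2*pi} (3*t) sin(5*t/2) dt.
Integrating by parts (boundary term plus one more integral), an antiderivative of (3*t) sin(5*t/2) is -6*t*cos(5*t/2)/5 + 12*sin(5*t/2)/25; evaluating from 0 to 2*pi: ∫_{0}^{2*pi} (3*t) sin(5*t/2) dt = (12*pi/5) - (0) = 12*pi/5.
Hence b_5 = (1/pi)·(12*pi/5) = 12/5.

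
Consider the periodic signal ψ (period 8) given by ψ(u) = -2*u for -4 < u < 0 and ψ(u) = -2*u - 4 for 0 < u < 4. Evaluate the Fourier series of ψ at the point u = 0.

-2

At u = 0 the one-sided limits are ψ(0^-) = 0 and ψ(0^+) = -4.
By Dirichlet's theorem the series converges to their average, [(0) + (-4)]/2 = -2.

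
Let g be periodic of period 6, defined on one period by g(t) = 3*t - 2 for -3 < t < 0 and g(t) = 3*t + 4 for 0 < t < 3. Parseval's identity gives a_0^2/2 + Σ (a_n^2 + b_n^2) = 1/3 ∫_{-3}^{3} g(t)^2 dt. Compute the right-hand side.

1/3 ∫_{-3}^{3} g(t)^2 dt = 1/3 · (384) = 128.

128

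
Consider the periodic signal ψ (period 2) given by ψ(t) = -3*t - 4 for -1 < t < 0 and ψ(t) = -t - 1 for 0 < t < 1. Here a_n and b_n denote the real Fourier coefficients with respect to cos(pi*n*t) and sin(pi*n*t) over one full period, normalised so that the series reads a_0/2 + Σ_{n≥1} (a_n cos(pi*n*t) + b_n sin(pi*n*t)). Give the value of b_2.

b_2 = ∫_{-1}^{1} ψ(t) sin(2*pi*t) dt.
Split the integral at the breakpoints.
Integrating by parts (boundary term plus one more integral), an antiderivative of (-3*t - 4) sin(2*pi*t) is 3*t*cos(2*pi*t)/(2*pi) - 3*sin(2*pi*t)/(4*pi**2) + 2*cos(2*pi*t)/pi; evaluating from -1 to 0: ∫_{-1}^{0} (-3*t - 4) sin(2*pi*t) dt = (2/pi) - (1/(2*pi)) = 3/(2*pi).
Integrating by parts (boundary term plus one more integral), an antiderivative of (-t - 1) sin(2*pi*t) is t*cos(2*pi*t)/(2*pi) - sin(2*pi*t)/(4*pi**2) + cos(2*pi*t)/(2*pi); evaluating from 0 to 1: ∫_{0}^{1} (-t - 1) sin(2*pi*t) dt = (1/pi) - (1/(2*pi)) = 1/(2*pi).
Summing the pieces gives b_2 = 2/pi.

2/pi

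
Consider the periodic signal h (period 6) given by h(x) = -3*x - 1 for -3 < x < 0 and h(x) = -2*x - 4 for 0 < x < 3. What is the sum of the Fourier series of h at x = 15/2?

-7

x = 15/2 differs from x = 3/2 by 1 full period(s), and the series is 6-periodic.
h is continuous at x = 3/2 with value -7, so the series converges to -7 there.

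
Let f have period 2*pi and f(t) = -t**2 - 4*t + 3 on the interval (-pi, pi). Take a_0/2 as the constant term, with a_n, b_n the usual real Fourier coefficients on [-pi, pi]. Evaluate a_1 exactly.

a_1 = 1/pi ∫_{-pi}^{pi} f(t) cos(t) dt.
Integrating by parts twice (tabular method), an antiderivative of (-t**2 - 4*t + 3) cos(t) is -t**2*sin(t) - 4*t*sin(t) - 2*t*cos(t) + 5*sin(t) - 4*cos(t); evaluating from -pi to pi: ∫_{-pi}^{pi} (-t**2 - 4*t + 3) cos(t) dt = (4 + 2*pi) - (4 - 2*pi) = 4*pi.
Hence a_1 = (1/pi)·(4*pi) = 4.

4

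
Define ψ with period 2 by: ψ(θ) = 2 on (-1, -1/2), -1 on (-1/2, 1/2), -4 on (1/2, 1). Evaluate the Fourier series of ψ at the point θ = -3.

-1

θ = -3 differs from θ = 1 by -2 full period(s), and the series is 2-periodic.
At θ = 1 the one-sided limits are ψ(1^-) = -4 and ψ(1^+) = 2.
By Dirichlet's theorem the series converges to their average, [(-4) + (2)]/2 = -1.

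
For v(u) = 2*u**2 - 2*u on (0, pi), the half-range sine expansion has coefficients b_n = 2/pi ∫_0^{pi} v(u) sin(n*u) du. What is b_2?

2 - 2*pi

b_2 = 2/pi ∫_0^{pi} (2*u**2 - 2*u) sin(2*u) du.
Integrating by parts twice (tabular method), an antiderivative of (2*u**2 - 2*u) sin(2*u) is -u**2*cos(2*u) + u*sin(2*u) + u*cos(2*u) - sin(2*u)/2 + cos(2*u)/2; evaluating from 0 to pi: ∫_{0}^{pi} (2*u**2 - 2*u) sin(2*u) du = (-pi**2 + 1/2 + pi) - (1/2) = pi*(1 - pi).
Hence b_2 = (2/pi)·(pi*(1 - pi)) = 2 - 2*pi.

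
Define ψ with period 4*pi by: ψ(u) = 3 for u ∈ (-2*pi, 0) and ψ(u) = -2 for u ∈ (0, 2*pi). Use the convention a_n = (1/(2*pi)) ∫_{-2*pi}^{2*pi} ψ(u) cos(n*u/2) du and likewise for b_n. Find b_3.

-10/(3*pi)

b_3 = (1/(2*pi)) ∫_{-2*pi}^{2*pi} ψ(u) sin(3*u/2) du.
Split the integral at the breakpoints.
Directly, an antiderivative of (3) sin(3*u/2) is -2*cos(3*u/2); evaluating from -2*pi to 0: ∫_{-2*pi}^{0} (3) sin(3*u/2) du = (-2) - (2) = -4.
Directly, an antiderivative of (-2) sin(3*u/2) is 4*cos(3*u/2)/3; evaluating from 0 to 2*pi: ∫_{0}^{2*pi} (-2) sin(3*u/2) du = (-4/3) - (4/3) = -8/3.
Summing the pieces and multiplying by (1/(2*pi)) gives b_3 = -10/(3*pi).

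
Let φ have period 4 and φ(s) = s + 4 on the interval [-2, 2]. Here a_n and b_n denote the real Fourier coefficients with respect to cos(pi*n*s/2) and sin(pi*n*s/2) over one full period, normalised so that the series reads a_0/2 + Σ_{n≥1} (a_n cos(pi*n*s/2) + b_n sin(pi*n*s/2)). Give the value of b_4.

-1/pi

b_4 = 1/2 ∫_{-2}^{2} φ(s) sin(2*pi*s) ds.
Integrating by parts (boundary term plus one more integral), an antiderivative of (s + 4) sin(2*pi*s) is -s*cos(2*pi*s)/(2*pi) + sin(2*pi*s)/(4*pi**2) - 2*cos(2*pi*s)/pi; evaluating from -2 to 2: ∫_{-2}^{2} (s + 4) sin(2*pi*s) ds = (-3/pi) - (-1/pi) = -2/pi.
Hence b_4 = (1/2)·(-2/pi) = -1/pi.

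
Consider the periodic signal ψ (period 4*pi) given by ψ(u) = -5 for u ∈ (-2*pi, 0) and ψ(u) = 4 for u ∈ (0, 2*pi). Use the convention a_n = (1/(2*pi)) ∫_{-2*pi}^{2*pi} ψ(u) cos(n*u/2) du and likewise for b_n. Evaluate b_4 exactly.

b_4 = (1/(2*pi)) ∫_{-2*pi}^{2*pi} ψ(u) sin(2*u) du.
Split the integral at the breakpoints.
Directly, an antiderivative of (-5) sin(2*u) is 5*cos(2*u)/2; evaluating from -2*pi to 0: ∫_{-2*pi}^{0} (-5) sin(2*u) du = (5/2) - (5/2) = 0.
Directly, an antiderivative of (4) sin(2*u) is -2*cos(2*u); evaluating from 0 to 2*pi: ∫_{0}^{2*pi} (4) sin(2*u) du = (-2) - (-2) = 0.
Summing the pieces and multiplying by (1/(2*pi)) gives b_4 = 0.

0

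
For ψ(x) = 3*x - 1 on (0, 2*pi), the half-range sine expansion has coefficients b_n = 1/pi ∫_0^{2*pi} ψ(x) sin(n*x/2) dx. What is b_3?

b_3 = 1/pi ∫_0^{2*pi} (3*x - 1) sin(3*x/2) dx.
Integrating by parts (boundary term plus one more integral), an antiderivative of (3*x - 1) sin(3*x/2) is -2*x*cos(3*x/2) + 4*sin(3*x/2)/3 + 2*cos(3*x/2)/3; evaluating from 0 to 2*pi: ∫_{0}^{2*pi} (3*x - 1) sin(3*x/2) dx = (-2/3 + 4*pi) - (2/3) = -4/3 + 4*pi.
Hence b_3 = (1/pi)·(-4/3 + 4*pi) = 4 - 4/(3*pi).

4 - 4/(3*pi)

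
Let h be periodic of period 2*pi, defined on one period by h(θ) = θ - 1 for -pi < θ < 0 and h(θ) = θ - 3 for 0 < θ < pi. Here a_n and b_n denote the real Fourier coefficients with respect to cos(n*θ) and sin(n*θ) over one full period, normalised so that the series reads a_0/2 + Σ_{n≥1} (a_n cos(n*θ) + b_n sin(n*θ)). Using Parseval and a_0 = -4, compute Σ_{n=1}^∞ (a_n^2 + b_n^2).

Parseval: a_0^2/2 + Σ_{n≥1} (a_n^2+b_n^2) = 1/pi ∫_{-pi}^{pi} h(θ)^2 dθ = -2*pi + 2*pi**2/3 + 10.
Subtract a_0^2/2 = 8: Σ (a_n^2+b_n^2) = -2*pi + 2 + 2*pi**2/3.

-2*pi + 2 + 2*pi**2/3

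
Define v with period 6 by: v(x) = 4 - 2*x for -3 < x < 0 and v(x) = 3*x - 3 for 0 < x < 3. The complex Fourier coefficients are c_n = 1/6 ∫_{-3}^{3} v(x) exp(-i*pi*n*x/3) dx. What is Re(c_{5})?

Since v is real-valued, Re(c_{5}) = 1/6 ∫_{-3}^{3} v(x) cos(5*pi*x/3) dx = a_{5}/2.
Split the integral at the breakpoints.
Integrating by parts (boundary term plus one more integral), an antiderivative of (4 - 2*x) cos(5*pi*x/3) is -6*x*sin(5*pi*x/3)/(5*pi) + 12*sin(5*pi*x/3)/(5*pi) - 18*cos(5*pi*x/3)/(25*pi**2); evaluating from -3 to 0: ∫_{-3}^{0} (4 - 2*x) cos(5*pi*x/3) dx = (-18/(25*pi**2)) - (18/(25*pi**2)) = -36/(25*pi**2).
Integrating by parts (boundary term plus one more integral), an antiderivative of (3*x - 3) cos(5*pi*x/3) is 9*x*sin(5*pi*x/3)/(5*pi) - 9*sin(5*pi*x/3)/(5*pi) + 27*cos(5*pi*x/3)/(25*pi**2); evaluating from 0 to 3: ∫_{0}^{3} (3*x - 3) cos(5*pi*x/3) dx = (-27/(25*pi**2)) - (27/(25*pi**2)) = -54/(25*pi**2).
So ∫_{-3}^{3} v(x) cos(5*pi*x/3) dx = -18/(5*pi**2).
Hence Re(c_{5}) = (1/6)·(-18/(5*pi**2)) = -3/(5*pi**2).

-3/(5*pi**2)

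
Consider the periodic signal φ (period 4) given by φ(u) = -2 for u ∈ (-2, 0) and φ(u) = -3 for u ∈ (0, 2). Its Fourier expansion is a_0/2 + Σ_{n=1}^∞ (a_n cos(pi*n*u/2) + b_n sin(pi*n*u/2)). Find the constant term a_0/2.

-5/2

a_0 = 1/2 ∫_{-2}^{2} φ(u) du = 1/2 · (-10) = -5.
So the constant term a_0/2 = -5/2.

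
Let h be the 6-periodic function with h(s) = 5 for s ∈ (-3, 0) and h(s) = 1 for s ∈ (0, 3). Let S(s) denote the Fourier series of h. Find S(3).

At s = 3 the one-sided limits are h(3^-) = 1 and h(3^+) = 5.
By Dirichlet's theorem the series converges to their average, [(1) + (5)]/2 = 3.

3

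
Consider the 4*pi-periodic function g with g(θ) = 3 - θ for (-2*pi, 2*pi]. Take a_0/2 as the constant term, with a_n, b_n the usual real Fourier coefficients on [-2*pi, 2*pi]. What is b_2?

2

b_2 = (1/(2*pi)) ∫_{-2*pi}^{2*pi} g(θ) sin(θ) dθ.
Integrating by parts (boundary term plus one more integral), an antiderivative of (3 - θ) sin(θ) is θ*cos(θ) - sin(θ) - 3*cos(θ); evaluating from -2*pi to 2*pi: ∫_{-2*pi}^{2*pi} (3 - θ) sin(θ) dθ = (-3 + 2*pi) - (-2*pi - 3) = 4*pi.
Hence b_2 = (1/(2*pi))·(4*pi) = 2.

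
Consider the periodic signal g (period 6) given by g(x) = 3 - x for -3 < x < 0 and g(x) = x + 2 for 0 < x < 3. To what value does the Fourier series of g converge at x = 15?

11/2

x = 15 differs from x = 3 by 2 full period(s), and the series is 6-periodic.
At x = 3 the one-sided limits are g(3^-) = 5 and g(3^+) = 6.
By Dirichlet's theorem the series converges to their average, [(5) + (6)]/2 = 11/2.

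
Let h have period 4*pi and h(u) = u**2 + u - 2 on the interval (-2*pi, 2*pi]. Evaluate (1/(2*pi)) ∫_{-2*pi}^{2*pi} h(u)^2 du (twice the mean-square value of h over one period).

-8*pi**2 + 8 + 32*pi**4/5

(1/(2*pi)) ∫_{-2*pi}^{2*pi} h(u)^2 du = (1/(2*pi)) · (16*pi*(-pi**2 + 1 + 4*pi**4/5)) = -8*pi**2 + 8 + 32*pi**4/5.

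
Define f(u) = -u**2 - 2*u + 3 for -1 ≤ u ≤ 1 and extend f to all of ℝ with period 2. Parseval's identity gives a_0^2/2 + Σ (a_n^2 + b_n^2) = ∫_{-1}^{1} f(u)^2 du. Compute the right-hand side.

256/15

∫_{-1}^{1} f(u)^2 du = 256/15.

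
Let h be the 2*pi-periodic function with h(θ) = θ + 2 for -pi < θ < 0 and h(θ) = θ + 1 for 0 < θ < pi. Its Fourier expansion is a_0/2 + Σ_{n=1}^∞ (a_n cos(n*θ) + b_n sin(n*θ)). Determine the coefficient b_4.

b_4 = 1/pi ∫_{-pi}^{pi} h(θ) sin(4*θ) dθ.
Split the integral at the breakpoints.
Integrating by parts (boundary term plus one more integral), an antiderivative of (θ + 2) sin(4*θ) is -θ*cos(4*θ)/4 + sin(4*θ)/16 - cos(4*θ)/2; evaluating from -pi to 0: ∫_{-pi}^{0} (θ + 2) sin(4*θ) dθ = (-1/2) - (-1/2 + pi/4) = -pi/4.
Integrating by parts (boundary term plus one more integral), an antiderivative of (θ + 1) sin(4*θ) is -θ*cos(4*θ)/4 + sin(4*θ)/16 - cos(4*θ)/4; evaluating from 0 to pi: ∫_{0}^{pi} (θ + 1) sin(4*θ) dθ = (-pi/4 - 1/4) - (-1/4) = -pi/4.
Summing the pieces and multiplying by (1/pi) gives b_4 = -1/2.

-1/2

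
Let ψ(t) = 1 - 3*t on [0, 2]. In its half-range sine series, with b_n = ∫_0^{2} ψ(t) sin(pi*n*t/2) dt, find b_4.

3/pi

b_4 = ∫_0^{2} (1 - 3*t) sin(2*pi*t) dt.
Integrating by parts (boundary term plus one more integral), an antiderivative of (1 - 3*t) sin(2*pi*t) is 3*t*cos(2*pi*t)/(2*pi) - 3*sin(2*pi*t)/(4*pi**2) - cos(2*pi*t)/(2*pi); evaluating from 0 to 2: ∫_{0}^{2} (1 - 3*t) sin(2*pi*t) dt = (5/(2*pi)) - (-1/(2*pi)) = 3/pi.
Hence b_4 = 3/pi.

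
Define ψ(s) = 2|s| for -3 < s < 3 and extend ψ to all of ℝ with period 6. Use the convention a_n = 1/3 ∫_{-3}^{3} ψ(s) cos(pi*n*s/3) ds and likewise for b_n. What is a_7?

-24/(49*pi**2)

a_7 = 1/3 ∫_{-3}^{3} ψ(s) cos(7*pi*s/3) ds.
ψ is even and cos(7*pi*s/3) is even, so the integrand is even and a_7 = 2/3 ∫_0^{3} ψ(s) cos(7*pi*s/3) ds.
Integrating by parts (boundary term plus one more integral), an antiderivative of (2*s) cos(7*pi*s/3) is 6*s*sin(7*pi*s/3)/(7*pi) + 18*cos(7*pi*s/3)/(49*pi**2); evaluating from 0 to 3: ∫_{0}^{3} (2*s) cos(7*pi*s/3) ds = (-18/(49*pi**2)) - (18/(49*pi**2)) = -36/(49*pi**2).
Hence a_7 = (2/3)·(-36/(49*pi**2)) = -24/(49*pi**2).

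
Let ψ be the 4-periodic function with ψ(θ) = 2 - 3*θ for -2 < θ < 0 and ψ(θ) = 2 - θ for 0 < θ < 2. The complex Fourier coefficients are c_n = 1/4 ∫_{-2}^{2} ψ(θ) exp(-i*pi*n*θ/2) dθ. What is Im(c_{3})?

4/(3*pi)

Since ψ is real-valued, Im(c_{3}) = -1/4 ∫_{-2}^{2} ψ(θ) sin(3*pi*θ/2) dθ = -b_{3}/2.
Split the integral at the breakpoints.
Integrating by parts (boundary term plus one more integral), an antiderivative of (2 - 3*θ) sin(3*pi*θ/2) is 2*θ*cos(3*pi*θ/2)/pi - 4*sin(3*pi*θ/2)/(3*pi**2) - 4*cos(3*pi*θ/2)/(3*pi); evaluating from -2 to 0: ∫_{-2}^{0} (2 - 3*θ) sin(3*pi*θ/2) dθ = (-4/(3*pi)) - (16/(3*pi)) = -20/(3*pi).
Integrating by parts (boundary term plus one more integral), an antiderivative of (2 - θ) sin(3*pi*θ/2) is 2*θ*cos(3*pi*θ/2)/(3*pi) - 4*sin(3*pi*θ/2)/(9*pi**2) - 4*cos(3*pi*θ/2)/(3*pi); evaluating from 0 to 2: ∫_{0}^{2} (2 - θ) sin(3*pi*θ/2) dθ = (0) - (-4/(3*pi)) = 4/(3*pi).
So ∫_{-2}^{2} ψ(θ) sin(3*pi*θ/2) dθ = -16/(3*pi).
Hence Im(c_{3}) = (-1/4)·(-16/(3*pi)) = 4/(3*pi).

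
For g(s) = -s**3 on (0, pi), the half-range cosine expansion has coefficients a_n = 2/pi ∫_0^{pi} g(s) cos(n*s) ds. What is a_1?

-24/pi + 6*pi

a_1 = 2/pi ∫_0^{pi} (-s**3) cos(s) ds.
Integrating by parts three times (tabular method), an antiderivative of (-s**3) cos(s) is -s**3*sin(s) - 3*s**2*cos(s) + 6*s*sin(s) + 6*cos(s); evaluating from 0 to pi: ∫_{0}^{pi} (-s**3) cos(s) ds = (-6 + 3*pi**2) - (6) = -12 + 3*pi**2.
Hence a_1 = (2/pi)·(-12 + 3*pi**2) = -24/pi + 6*pi.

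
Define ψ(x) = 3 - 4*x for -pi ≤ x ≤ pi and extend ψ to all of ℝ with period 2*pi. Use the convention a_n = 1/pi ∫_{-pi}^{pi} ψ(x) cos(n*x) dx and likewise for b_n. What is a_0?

a_0 = 1/pi ∫_{-pi}^{pi} ψ(x) dx = 1/pi · (6*pi) = 6.

6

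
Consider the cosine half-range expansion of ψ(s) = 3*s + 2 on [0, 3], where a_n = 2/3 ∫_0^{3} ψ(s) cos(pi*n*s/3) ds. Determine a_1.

a_1 = 2/3 ∫_0^{3} (3*s + 2) cos(pi*s/3) ds.
Integrating by parts (boundary term plus one more integral), an antiderivative of (3*s + 2) cos(pi*s/3) is 9*s*sin(pi*s/3)/pi + 6*sin(pi*s/3)/pi + 27*cos(pi*s/3)/pi**2; evaluating from 0 to 3: ∫_{0}^{3} (3*s + 2) cos(pi*s/3) ds = (-27/pi**2) - (27/pi**2) = -54/pi**2.
Hence a_1 = (2/3)·(-54/pi**2) = -36/pi**2.

-36/pi**2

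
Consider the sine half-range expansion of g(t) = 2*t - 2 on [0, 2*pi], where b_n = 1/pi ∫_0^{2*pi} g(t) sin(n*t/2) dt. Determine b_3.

8*(-1 + pi)/(3*pi)

b_3 = 1/pi ∫_0^{2*pi} (2*t - 2) sin(3*t/2) dt.
Integrating by parts (boundary term plus one more integral), an antiderivative of (2*t - 2) sin(3*t/2) is -4*t*cos(3*t/2)/3 + 8*sin(3*t/2)/9 + 4*cos(3*t/2)/3; evaluating from 0 to 2*pi: ∫_{0}^{2*pi} (2*t - 2) sin(3*t/2) dt = (-4/3 + 8*pi/3) - (4/3) = -8/3 + 8*pi/3.
Hence b_3 = (1/pi)·(-8/3 + 8*pi/3) = 8*(-1 + pi)/(3*pi).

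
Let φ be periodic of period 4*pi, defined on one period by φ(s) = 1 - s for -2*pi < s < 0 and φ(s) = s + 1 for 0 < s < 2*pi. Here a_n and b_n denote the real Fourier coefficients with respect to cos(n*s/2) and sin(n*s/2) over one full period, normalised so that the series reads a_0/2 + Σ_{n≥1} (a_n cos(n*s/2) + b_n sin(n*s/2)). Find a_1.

-8/pi

a_1 = (1/(2*pi)) ∫_{-2*pi}^{2*pi} φ(s) cos(s/2) ds.
φ is even and cos(s/2) is even, so the integrand is even and a_1 = 1/pi ∫_0^{2*pi} φ(s) cos(s/2) ds.
Integrating by parts (boundary term plus one more integral), an antiderivative of (s + 1) cos(s/2) is 2*s*sin(s/2) + 2*sin(s/2) + 4*cos(s/2); evaluating from 0 to 2*pi: ∫_{0}^{2*pi} (s + 1) cos(s/2) ds = (-4) - (4) = -8.
Hence a_1 = (1/pi)·(-8) = -8/pi.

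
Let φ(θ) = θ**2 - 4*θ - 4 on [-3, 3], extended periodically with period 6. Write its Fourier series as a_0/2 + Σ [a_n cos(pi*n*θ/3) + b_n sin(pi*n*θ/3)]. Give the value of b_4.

b_4 = 1/3 ∫_{-3}^{3} φ(θ) sin(4*pi*θ/3) dθ.
Integrating by parts twice (tabular method), an antiderivative of (θ**2 - 4*θ - 4) sin(4*pi*θ/3) is -3*θ**2*cos(4*pi*θ/3)/(4*pi) + 9*θ*sin(4*pi*θ/3)/(8*pi**2) + 3*θ*cos(4*pi*θ/3)/pi - 9*sin(4*pi*θ/3)/(4*pi**2) + 27*cos(4*pi*θ/3)/(32*pi**3) + 3*cos(4*pi*θ/3)/pi; evaluating from -3 to 3: ∫_{-3}^{3} (θ**2 - 4*θ - 4) sin(4*pi*θ/3) dθ = (3*(9 + 56*pi**2)/(32*pi**3)) - (3*(9 - 136*pi**2)/(32*pi**3)) = 18/pi.
Hence b_4 = (1/3)·(18/pi) = 6/pi.

6/pi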